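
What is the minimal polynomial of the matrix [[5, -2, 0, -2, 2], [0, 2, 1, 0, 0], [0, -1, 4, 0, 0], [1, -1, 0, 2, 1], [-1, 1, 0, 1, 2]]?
m_A(x) = (x - 3)^3

The characteristic polynomial factors as (x - 3)^5. The minimal polynomial is ∏(x - λ)^{k_λ} where k_λ is the size of the largest Jordan block at λ.

For λ = 3: rank(A - 3I) = 2, and the largest Jordan block has size 3 (the smallest k with rank((A - 3I)^k) = rank((A - 3I)^(k+1))).

So m_A(x) = (x - 3)^3.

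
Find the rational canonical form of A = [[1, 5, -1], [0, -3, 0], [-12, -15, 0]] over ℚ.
R = [[-3, 0, 0], [0, 0, 12], [0, 1, 1]]

The invariant factors of A (the non-unit diagonal entries of the Smith normal form of xI - A over ℚ[x]) are x + 3, (x - 4)(x + 3), each dividing the next. The characteristic polynomial is their product, (x - 4)(x + 3)^2.

The rational canonical form is the block-diagonal matrix of companion matrices C(f_i):
R = [[-3, 0, 0], [0, 0, 12], [0, 1, 1]].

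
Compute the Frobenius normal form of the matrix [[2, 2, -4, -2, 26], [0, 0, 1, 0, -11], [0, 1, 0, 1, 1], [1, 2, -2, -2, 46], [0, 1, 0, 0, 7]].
The invariant factors of A (the non-unit diagonal entries of the Smith normal form of xI - A over ℚ[x]) are (x - 5)(x - 2)(x^3 + 4), each dividing the next. The characteristic polynomial is their product, (x - 5)(x - 2)(x^3 + 4).

The rational canonical form is the block-diagonal matrix of companion matrices C(f_i):
R = [[0, 0, 0, 0, -40], [1, 0, 0, 0, 28], [0, 1, 0, 0, -4], [0, 0, 1, 0, -10], [0, 0, 0, 1, 7]].

Note the characteristic polynomial does not split into linear factors over ℚ, so A has no Jordan form over ℚ; the rational canonical form exists over any field.

R = [[0, 0, 0, 0, -40], [1, 0, 0, 0, 28], [0, 1, 0, 0, -4], [0, 0, 1, 0, -10], [0, 0, 0, 1, 7]]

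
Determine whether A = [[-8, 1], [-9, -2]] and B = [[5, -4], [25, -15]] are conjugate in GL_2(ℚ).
Two matrices over a field are similar if and only if they have the same invariant factors.

Both A and B have characteristic polynomial (x + 5)^2 and minimal polynomial (x + 5)^2. Computing further, both have invariant factors (x + 5)^2. Hence A and B are similar.

Yes.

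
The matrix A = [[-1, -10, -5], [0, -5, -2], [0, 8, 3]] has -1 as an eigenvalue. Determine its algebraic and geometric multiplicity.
The characteristic polynomial is (x + 1)^3, so the factor x + 1 appears with exponent 3: the algebraic multiplicity is 3.

rank(A + I) = 1, so the eigenspace has dimension 3 - 1 = 2: the geometric multiplicity is 2.

Since 2 < 3, A is not diagonalizable.

algebraic multiplicity 3, geometric multiplicity 2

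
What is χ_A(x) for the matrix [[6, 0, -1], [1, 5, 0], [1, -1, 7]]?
χ_A(x) = (x - 6)^3

xI - A = [[x - 6, 0, 1], [-1, x - 5, 0], [-1, 1, x - 7]].

Expanding det(xI - A) along the first row:
det(xI - A) = + (x - 6)·det([[x - 5, 0], [1, x - 7]]) - (0)·det([[-1, 0], [-1, x - 7]]) + (1)·det([[-1, x - 5], [-1, 1]]).

Evaluating gives χ_A(x) = x^3 - 18x^2 + 108x - 216 = (x - 6)^3.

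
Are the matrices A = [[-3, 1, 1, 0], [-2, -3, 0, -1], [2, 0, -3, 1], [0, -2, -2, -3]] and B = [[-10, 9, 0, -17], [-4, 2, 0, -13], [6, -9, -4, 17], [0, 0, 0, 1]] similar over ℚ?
trace(A) = -12 but trace(B) = -11. The trace is a similarity invariant, so A and B are not similar.

No.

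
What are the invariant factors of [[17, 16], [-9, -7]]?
(x - 5)^2

The Jordan structure of A has elementary divisors (x - 5)^2. Arranging the block sizes at each eigenvalue in decreasing order and taking row products gives the invariant factors.

Invariant factors (smallest first, each dividing the next): (x - 5)^2.

Check: the last factor (x - 5)^2 is the minimal polynomial, and the product (x - 5)^2 is the characteristic polynomial.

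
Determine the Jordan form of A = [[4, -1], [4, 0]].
The characteristic polynomial is det(xI - A) = (x - 2)^2, so the eigenvalues are 2 (algebraic multiplicity 2).

For λ = 2: rank(A - 2I) = 1, rank((A - 2I)^2) = 0. The eigenspace has dimension 2 - 1 = 1, so there is 1 Jordan block; the rank sequence gives block sizes [2].

Assembling the blocks gives the Jordan form J above.

J = [[2, 1], [0, 2]]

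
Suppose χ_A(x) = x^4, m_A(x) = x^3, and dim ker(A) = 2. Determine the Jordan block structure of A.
λ = 0: algebraic multiplicity 4 (exponent in χ_A), largest block size 3 (exponent in m_A), 2 blocks (geometric multiplicity). These force block sizes [3, 1].

Jordan blocks: (0, 3), (0, 1)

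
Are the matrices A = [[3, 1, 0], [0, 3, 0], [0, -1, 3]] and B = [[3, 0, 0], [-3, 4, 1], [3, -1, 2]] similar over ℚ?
Yes.

Two matrices over a field are similar if and only if they have the same invariant factors.

Both A and B have characteristic polynomial (x - 3)^3 and minimal polynomial (x - 3)^2. Computing further, both have invariant factors x - 3, (x - 3)^2. Hence A and B are similar.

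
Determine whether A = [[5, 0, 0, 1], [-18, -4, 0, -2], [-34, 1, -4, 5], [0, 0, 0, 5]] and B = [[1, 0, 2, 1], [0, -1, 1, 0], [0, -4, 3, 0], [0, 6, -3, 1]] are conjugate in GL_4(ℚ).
trace(A) = 2 but trace(B) = 4. The trace is a similarity invariant, so A and B are not similar.

No.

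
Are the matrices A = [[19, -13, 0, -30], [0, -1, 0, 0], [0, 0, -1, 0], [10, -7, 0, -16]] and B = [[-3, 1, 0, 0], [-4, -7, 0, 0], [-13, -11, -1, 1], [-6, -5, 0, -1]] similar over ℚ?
No.

trace(A) = 1 but trace(B) = -12. The trace is a similarity invariant, so A and B are not similar.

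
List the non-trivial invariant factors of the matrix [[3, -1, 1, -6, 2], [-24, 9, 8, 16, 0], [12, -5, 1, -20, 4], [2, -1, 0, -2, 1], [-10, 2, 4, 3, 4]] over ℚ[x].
The Jordan structure of A has elementary divisors (x - 3)^3, (x - 3)^2. Arranging the block sizes at each eigenvalue in decreasing order and taking row products gives the invariant factors.

Invariant factors (smallest first, each dividing the next): (x - 3)^2, (x - 3)^3.

Check: the last factor (x - 3)^3 is the minimal polynomial, and the product (x - 3)^5 is the characteristic polynomial.

(x - 3)^2, (x - 3)^3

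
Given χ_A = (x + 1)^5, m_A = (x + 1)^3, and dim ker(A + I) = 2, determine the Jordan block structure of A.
Jordan blocks: (-1, 3), (-1, 2)

λ = -1: algebraic multiplicity 5 (exponent in χ_A), largest block size 3 (exponent in m_A), 2 blocks (geometric multiplicity). These force block sizes [3, 2].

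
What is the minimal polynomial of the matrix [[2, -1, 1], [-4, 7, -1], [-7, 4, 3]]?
The characteristic polynomial factors as (x - 4)^3. The minimal polynomial is ∏(x - λ)^{k_λ} where k_λ is the size of the largest Jordan block at λ.

For λ = 4: rank(A - 4I) = 2, and the largest Jordan block has size 3 (the smallest k with rank((A - 4I)^k) = rank((A - 4I)^(k+1))).

So m_A(x) = (x - 4)^3.

m_A(x) = (x - 4)^3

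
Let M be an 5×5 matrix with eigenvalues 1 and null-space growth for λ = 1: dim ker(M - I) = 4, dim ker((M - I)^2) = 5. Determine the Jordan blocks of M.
λ = 1: successive nullity increments [4, 1] count blocks of size ≥ k; block sizes are [2, 1, 1, 1].

Jordan blocks: (1, 2), (1, 1), (1, 1), (1, 1)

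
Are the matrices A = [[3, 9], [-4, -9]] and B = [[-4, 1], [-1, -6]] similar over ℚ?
trace(A) = -6 but trace(B) = -10. The trace is a similarity invariant, so A and B are not similar.

No.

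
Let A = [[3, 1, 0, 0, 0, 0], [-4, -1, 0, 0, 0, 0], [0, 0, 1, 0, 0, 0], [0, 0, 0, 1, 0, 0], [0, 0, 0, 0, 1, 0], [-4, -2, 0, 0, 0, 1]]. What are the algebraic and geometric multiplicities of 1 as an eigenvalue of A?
algebraic multiplicity 6, geometric multiplicity 5

The characteristic polynomial is (x - 1)^6, so the factor x - 1 appears with exponent 6: the algebraic multiplicity is 6.

rank(A - I) = 1, so the eigenspace has dimension 6 - 1 = 5: the geometric multiplicity is 5.

Since 5 < 6, A is not diagonalizable.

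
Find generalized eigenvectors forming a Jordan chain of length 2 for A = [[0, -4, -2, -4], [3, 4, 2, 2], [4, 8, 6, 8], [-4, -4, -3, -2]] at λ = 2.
v_1 = [[-1, 1, 2, -2]]^T, v_2 = [[2, -1, -4, 2]]^T

We seek v_1 ∈ ker((A - 2I)^2) \ ker(A - 2I), then set v_{i+1} = (A - 2I) v_i.

One such chain is v_1 = [[-1, 1, 2, -2]]^T, v_2 = [[2, -1, -4, 2]]^T. Check: (A - 2I) v_2 = [[0, 0, 0, 0]]^T = 0.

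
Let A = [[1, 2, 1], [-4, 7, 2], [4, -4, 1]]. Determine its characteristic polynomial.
xI - A = [[x - 1, -2, -1], [4, x - 7, -2], [-4, 4, x - 1]].

Expanding det(xI - A) along the first row:
det(xI - A) = + (x - 1)·det([[x - 7, -2], [4, x - 1]]) - (-2)·det([[4, -2], [-4, x - 1]]) + (-1)·det([[4, x - 7], [-4, 4]]).

Evaluating gives χ_A(x) = x^3 - 9x^2 + 27x - 27 = (x - 3)^3.

χ_A(x) = (x - 3)^3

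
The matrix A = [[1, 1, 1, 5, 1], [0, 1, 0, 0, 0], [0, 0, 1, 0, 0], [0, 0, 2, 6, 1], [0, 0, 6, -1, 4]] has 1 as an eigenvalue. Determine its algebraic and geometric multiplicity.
algebraic multiplicity 3, geometric multiplicity 2

The characteristic polynomial is (x - 5)^2(x - 1)^3, so the factor x - 1 appears with exponent 3: the algebraic multiplicity is 3.

rank(A - I) = 3, so the eigenspace has dimension 5 - 3 = 2: the geometric multiplicity is 2.

Since 2 < 3, A is not diagonalizable.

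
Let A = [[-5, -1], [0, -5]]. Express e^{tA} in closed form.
e^{tA} = [[e^{-5*t}, -t*e^{-5*t}], [0, e^{-5*t}]]

A has Jordan form J = [[-5, 1], [0, -5]] with A = PJP^{-1}, so e^{tA} = P e^{tJ} P^{-1}.

For a Jordan block J_k(λ), e^{tJ_k(λ)} = e^{λt} · (I + tN + t^2 N^2/2! + ... + t^{k-1} N^{k-1}/(k-1)!) where N is the nilpotent superdiagonal part.

Assembling the blocks and conjugating back gives the entries of e^{tA} as shown above.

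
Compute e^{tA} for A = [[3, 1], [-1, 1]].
A has Jordan form J = [[2, 1], [0, 2]] with A = PJP^{-1}, so e^{tA} = P e^{tJ} P^{-1}.

For a Jordan block J_k(λ), e^{tJ_k(λ)} = e^{λt} · (I + tN + t^2 N^2/2! + ... + t^{k-1} N^{k-1}/(k-1)!) where N is the nilpotent superdiagonal part.

Assembling the blocks and conjugating back gives the entries of e^{tA} as shown above.

e^{tA} = [[(t + 1)*e^{2*t}, t*e^{2*t}], [-t*e^{2*t}, (1 - t)*e^{2*t}]]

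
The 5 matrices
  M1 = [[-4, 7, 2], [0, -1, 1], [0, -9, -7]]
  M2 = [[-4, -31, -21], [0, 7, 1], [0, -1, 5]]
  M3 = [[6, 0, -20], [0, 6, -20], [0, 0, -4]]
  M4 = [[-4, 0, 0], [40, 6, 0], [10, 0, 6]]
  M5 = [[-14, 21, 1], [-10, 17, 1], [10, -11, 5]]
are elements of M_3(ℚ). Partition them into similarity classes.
Characteristic polynomials: χ_{M1} = (x + 4)^3, χ_{M2} = (x - 6)^2(x + 4), χ_{M3} = (x - 6)^2(x + 4), χ_{M4} = (x - 6)^2(x + 4), χ_{M5} = (x - 6)^2(x + 4).

{M1}: invariant factors (x + 4)^3.

{M2, M5}: invariant factors (x - 6)^2(x + 4).

{M3, M4}: invariant factors x - 6, (x - 6)(x + 4).

Matrices are similar if and only if their invariant-factor lists agree; the partition into similarity classes is {M1}, {M2, M5}, {M3, M4}.

3 classes: {M1}, {M2, M5}, {M3, M4}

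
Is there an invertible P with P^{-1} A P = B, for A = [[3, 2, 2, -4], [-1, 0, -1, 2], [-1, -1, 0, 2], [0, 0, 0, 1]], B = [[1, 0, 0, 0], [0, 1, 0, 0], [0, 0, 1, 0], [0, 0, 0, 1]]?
Both have characteristic polynomial (x - 1)^4, but the minimal polynomial of A is (x - 1)^2 while the minimal polynomial of B is x - 1. The minimal polynomial is a similarity invariant, so A and B are not similar.

No.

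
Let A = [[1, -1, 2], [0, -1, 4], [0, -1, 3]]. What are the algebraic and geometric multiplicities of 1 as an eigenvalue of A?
The characteristic polynomial is (x - 1)^3, so the factor x - 1 appears with exponent 3: the algebraic multiplicity is 3.

rank(A - I) = 1, so the eigenspace has dimension 3 - 1 = 2: the geometric multiplicity is 2.

Since 2 < 3, A is not diagonalizable.

algebraic multiplicity 3, geometric multiplicity 2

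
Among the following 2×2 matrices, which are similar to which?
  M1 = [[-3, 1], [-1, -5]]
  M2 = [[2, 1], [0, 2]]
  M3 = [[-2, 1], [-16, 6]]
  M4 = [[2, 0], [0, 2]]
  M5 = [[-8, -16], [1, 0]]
3 classes: {M1, M5}, {M2, M3}, {M4}

Characteristic polynomials: χ_{M1} = (x + 4)^2, χ_{M2} = (x - 2)^2, χ_{M3} = (x - 2)^2, χ_{M4} = (x - 2)^2, χ_{M5} = (x + 4)^2.

{M1, M5}: invariant factors (x + 4)^2.

{M2, M3}: invariant factors (x - 2)^2.

{M4}: invariant factors x - 2, x - 2.

Matrices are similar if and only if their invariant-factor lists agree; the partition into similarity classes is {M1, M5}, {M2, M3}, {M4}.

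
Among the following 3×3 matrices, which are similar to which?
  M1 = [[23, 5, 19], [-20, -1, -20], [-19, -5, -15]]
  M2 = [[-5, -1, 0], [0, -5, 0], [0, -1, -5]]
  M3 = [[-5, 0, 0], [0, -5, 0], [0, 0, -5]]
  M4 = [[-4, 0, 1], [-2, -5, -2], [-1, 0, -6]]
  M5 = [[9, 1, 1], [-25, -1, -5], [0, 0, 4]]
Characteristic polynomials: χ_{M1} = (x - 4)^2(x + 1), χ_{M2} = (x + 5)^3, χ_{M3} = (x + 5)^3, χ_{M4} = (x + 5)^3, χ_{M5} = (x - 4)^3.

{M1}: invariant factors (x - 4)^2(x + 1).

{M2, M4}: invariant factors x + 5, (x + 5)^2.

{M3}: invariant factors x + 5, x + 5, x + 5.

{M5}: invariant factors x - 4, (x - 4)^2.

Matrices are similar if and only if their invariant-factor lists agree; the partition into similarity classes is {M1}, {M2, M4}, {M3}, {M5}.

4 classes: {M1}, {M2, M4}, {M3}, {M5}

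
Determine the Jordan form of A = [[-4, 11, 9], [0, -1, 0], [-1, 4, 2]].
J = [[-1, 1, 0], [0, -1, 1], [0, 0, -1]]

The characteristic polynomial is det(xI - A) = (x + 1)^3, so the eigenvalues are -1 (algebraic multiplicity 3).

For λ = -1: rank(A + I) = 2, rank((A + I)^2) = 1, rank((A + I)^3) = 0. The eigenspace has dimension 3 - 2 = 1, so there is 1 Jordan block; the rank sequence gives block sizes [3].

Assembling the blocks gives the Jordan form J above.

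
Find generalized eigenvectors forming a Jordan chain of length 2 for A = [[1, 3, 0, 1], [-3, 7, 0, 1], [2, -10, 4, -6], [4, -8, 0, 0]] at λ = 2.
v_1 = [[-2, -2, 6, 5]]^T, v_2 = [[1, 1, -2, -2]]^T

We seek v_1 ∈ ker((A - 2I)^2) \ ker(A - 2I), then set v_{i+1} = (A - 2I) v_i.

One such chain is v_1 = [[-2, -2, 6, 5]]^T, v_2 = [[1, 1, -2, -2]]^T. Check: (A - 2I) v_2 = [[0, 0, 0, 0]]^T = 0.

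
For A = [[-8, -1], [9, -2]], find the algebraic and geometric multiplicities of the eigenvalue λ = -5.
algebraic multiplicity 2, geometric multiplicity 1

The characteristic polynomial is (x + 5)^2, so the factor x + 5 appears with exponent 2: the algebraic multiplicity is 2.

rank(A + 5I) = 1, so the eigenspace has dimension 2 - 1 = 1: the geometric multiplicity is 1.

Since 1 < 2, A is not diagonalizable.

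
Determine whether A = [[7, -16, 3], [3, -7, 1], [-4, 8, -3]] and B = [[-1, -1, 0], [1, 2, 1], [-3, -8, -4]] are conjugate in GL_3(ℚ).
Yes.

Two matrices over a field are similar if and only if they have the same invariant factors.

Both A and B have characteristic polynomial (x + 1)^3 and minimal polynomial (x + 1)^3. Computing further, both have invariant factors (x + 1)^3. Hence A and B are similar.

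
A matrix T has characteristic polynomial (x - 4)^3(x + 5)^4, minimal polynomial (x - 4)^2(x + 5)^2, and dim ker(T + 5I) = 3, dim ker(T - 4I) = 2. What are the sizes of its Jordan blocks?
λ = -5: algebraic multiplicity 4 (exponent in χ_T), largest block size 2 (exponent in m_T), 3 blocks (geometric multiplicity). These force block sizes [2, 1, 1].
λ = 4: algebraic multiplicity 3 (exponent in χ_T), largest block size 2 (exponent in m_T), 2 blocks (geometric multiplicity). These force block sizes [2, 1].

Jordan blocks: (-5, 2), (-5, 1), (-5, 1), (4, 2), (4, 1)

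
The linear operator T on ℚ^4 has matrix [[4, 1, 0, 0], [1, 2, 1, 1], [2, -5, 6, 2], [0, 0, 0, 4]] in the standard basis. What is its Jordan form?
The characteristic polynomial is det(xI - A) = (x - 4)^4, so the eigenvalues are 4 (algebraic multiplicity 4).

For λ = 4: rank(A - 4I) = 2, rank((A - 4I)^2) = 1, rank((A - 4I)^3) = 0. The eigenspace has dimension 4 - 2 = 2, so there are 2 Jordan blocks; the rank sequence gives block sizes [3, 1].

Assembling the blocks gives the Jordan form J above.

J = [[4, 1, 0, 0], [0, 4, 1, 0], [0, 0, 4, 0], [0, 0, 0, 4]]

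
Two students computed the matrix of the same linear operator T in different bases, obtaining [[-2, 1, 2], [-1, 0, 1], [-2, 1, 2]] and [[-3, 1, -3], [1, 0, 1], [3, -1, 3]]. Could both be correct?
Yes.

Two matrices over a field are similar if and only if they have the same invariant factors.

Both A and B have characteristic polynomial x^3 and minimal polynomial x^3. Computing further, both have invariant factors x^3. Hence A and B are similar.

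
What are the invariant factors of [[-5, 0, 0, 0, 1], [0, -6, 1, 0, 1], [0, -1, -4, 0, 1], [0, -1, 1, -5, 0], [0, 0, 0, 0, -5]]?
x + 5, (x + 5)^2, (x + 5)^2

The Jordan structure of A has elementary divisors (x + 5)^2, (x + 5)^2, (x + 5). Arranging the block sizes at each eigenvalue in decreasing order and taking row products gives the invariant factors.

Invariant factors (smallest first, each dividing the next): x + 5, (x + 5)^2, (x + 5)^2.

Check: the last factor (x + 5)^2 is the minimal polynomial, and the product (x + 5)^5 is the characteristic polynomial.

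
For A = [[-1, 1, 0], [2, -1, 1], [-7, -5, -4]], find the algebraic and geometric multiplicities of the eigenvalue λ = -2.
algebraic multiplicity 3, geometric multiplicity 1

The characteristic polynomial is (x + 2)^3, so the factor x + 2 appears with exponent 3: the algebraic multiplicity is 3.

rank(A + 2I) = 2, so the eigenspace has dimension 3 - 2 = 1: the geometric multiplicity is 1.

Since 1 < 3, A is not diagonalizable.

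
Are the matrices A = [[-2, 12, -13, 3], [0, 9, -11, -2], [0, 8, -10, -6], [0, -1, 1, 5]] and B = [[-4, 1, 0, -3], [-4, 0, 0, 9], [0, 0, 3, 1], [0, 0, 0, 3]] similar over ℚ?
Yes.

Two matrices over a field are similar if and only if they have the same invariant factors.

Both A and B have characteristic polynomial (x - 3)^2(x + 2)^2 and minimal polynomial (x - 3)^2(x + 2)^2. Computing further, both have invariant factors (x - 3)^2(x + 2)^2. Hence A and B are similar.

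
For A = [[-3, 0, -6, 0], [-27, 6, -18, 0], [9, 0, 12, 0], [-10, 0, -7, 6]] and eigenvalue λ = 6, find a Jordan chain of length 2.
We seek v_1 ∈ ker((A - 6I)^2) \ ker(A - 6I), then set v_{i+1} = (A - 6I) v_i.

One such chain is v_1 = [[-2, -3, 3, -1]]^T, v_2 = [[0, 0, 0, -1]]^T. Check: (A - 6I) v_2 = [[0, 0, 0, 0]]^T = 0.

v_1 = [[-2, -3, 3, -1]]^T, v_2 = [[0, 0, 0, -1]]^T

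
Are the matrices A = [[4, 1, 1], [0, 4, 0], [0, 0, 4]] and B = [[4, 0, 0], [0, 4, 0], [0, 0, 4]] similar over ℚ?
Both have characteristic polynomial (x - 4)^3, but the minimal polynomial of A is (x - 4)^2 while the minimal polynomial of B is x - 4. The minimal polynomial is a similarity invariant, so A and B are not similar.

No.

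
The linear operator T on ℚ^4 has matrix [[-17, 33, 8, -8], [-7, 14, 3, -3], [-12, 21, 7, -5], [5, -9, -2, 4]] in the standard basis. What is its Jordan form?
J = [[2, 1, 0, 0], [0, 2, 1, 0], [0, 0, 2, 0], [0, 0, 0, 2]]

The characteristic polynomial is det(xI - A) = (x - 2)^4, so the eigenvalues are 2 (algebraic multiplicity 4).

For λ = 2: rank(A - 2I) = 2, rank((A - 2I)^2) = 1, rank((A - 2I)^3) = 0. The eigenspace has dimension 4 - 2 = 2, so there are 2 Jordan blocks; the rank sequence gives block sizes [3, 1].

Assembling the blocks gives the Jordan form J above.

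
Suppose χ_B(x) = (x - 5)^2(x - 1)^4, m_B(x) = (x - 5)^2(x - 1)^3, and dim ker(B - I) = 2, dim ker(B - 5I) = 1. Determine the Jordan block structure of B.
Jordan blocks: (1, 3), (1, 1), (5, 2)

λ = 1: algebraic multiplicity 4 (exponent in χ_B), largest block size 3 (exponent in m_B), 2 blocks (geometric multiplicity). These force block sizes [3, 1].
λ = 5: algebraic multiplicity 2 (exponent in χ_B), largest block size 2 (exponent in m_B), 1 block (geometric multiplicity). This forces block sizes [2].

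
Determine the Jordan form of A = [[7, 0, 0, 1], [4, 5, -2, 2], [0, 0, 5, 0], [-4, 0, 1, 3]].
The characteristic polynomial is det(xI - A) = (x - 5)^4, so the eigenvalues are 5 (algebraic multiplicity 4).

For λ = 5: rank(A - 5I) = 2, rank((A - 5I)^2) = 1, rank((A - 5I)^3) = 0. The eigenspace has dimension 4 - 2 = 2, so there are 2 Jordan blocks; the rank sequence gives block sizes [3, 1].

Assembling the blocks gives the Jordan form J above.

J = [[5, 1, 0, 0], [0, 5, 1, 0], [0, 0, 5, 0], [0, 0, 0, 5]]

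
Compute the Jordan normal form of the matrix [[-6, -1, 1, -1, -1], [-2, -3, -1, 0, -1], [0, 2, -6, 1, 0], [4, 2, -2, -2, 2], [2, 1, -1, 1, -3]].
J = [[-4, 1, 0, 0, 0], [0, -4, 0, 0, 0], [0, 0, -4, 1, 0], [0, 0, 0, -4, 0], [0, 0, 0, 0, -4]]

The characteristic polynomial is det(xI - A) = (x + 4)^5, so the eigenvalues are -4 (algebraic multiplicity 5).

For λ = -4: rank(A + 4I) = 2, rank((A + 4I)^2) = 0. The eigenspace has dimension 5 - 2 = 3, so there are 3 Jordan blocks; the rank sequence gives block sizes [2, 2, 1].

Assembling the blocks gives the Jordan form J above.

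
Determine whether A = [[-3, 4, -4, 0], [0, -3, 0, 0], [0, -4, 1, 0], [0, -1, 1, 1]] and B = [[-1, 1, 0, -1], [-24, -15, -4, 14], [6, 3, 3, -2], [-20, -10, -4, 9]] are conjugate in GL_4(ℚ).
No.

Both have characteristic polynomial (x - 1)^2(x + 3)^2, but the minimal polynomial of A is (x - 1)^2(x + 3) while the minimal polynomial of B is (x - 1)^2(x + 3)^2. The minimal polynomial is a similarity invariant, so A and B are not similar.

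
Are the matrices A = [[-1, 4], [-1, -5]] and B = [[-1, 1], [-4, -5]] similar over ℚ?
Yes.

Two matrices over a field are similar if and only if they have the same invariant factors.

Both A and B have characteristic polynomial (x + 3)^2 and minimal polynomial (x + 3)^2. Computing further, both have invariant factors (x + 3)^2. Hence A and B are similar.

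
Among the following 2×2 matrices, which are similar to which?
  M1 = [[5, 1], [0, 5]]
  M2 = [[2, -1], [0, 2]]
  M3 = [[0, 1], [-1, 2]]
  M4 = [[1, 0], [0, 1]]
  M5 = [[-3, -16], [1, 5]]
4 classes: {M1}, {M2}, {M3, M5}, {M4}

Characteristic polynomials: χ_{M1} = (x - 5)^2, χ_{M2} = (x - 2)^2, χ_{M3} = (x - 1)^2, χ_{M4} = (x - 1)^2, χ_{M5} = (x - 1)^2.

{M1}: invariant factors (x - 5)^2.

{M2}: invariant factors (x - 2)^2.

{M3, M5}: invariant factors (x - 1)^2.

{M4}: invariant factors x - 1, x - 1.

Matrices are similar if and only if their invariant-factor lists agree; the partition into similarity classes is {M1}, {M2}, {M3, M5}, {M4}.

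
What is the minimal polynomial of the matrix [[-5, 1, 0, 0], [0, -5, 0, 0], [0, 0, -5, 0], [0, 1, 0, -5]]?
m_A(x) = (x + 5)^2

The characteristic polynomial factors as (x + 5)^4. The minimal polynomial is ∏(x - λ)^{k_λ} where k_λ is the size of the largest Jordan block at λ.

For λ = -5: rank(A + 5I) = 1, and the largest Jordan block has size 2 (the smallest k with rank((A + 5I)^k) = rank((A + 5I)^(k+1))).

So m_A(x) = (x + 5)^2.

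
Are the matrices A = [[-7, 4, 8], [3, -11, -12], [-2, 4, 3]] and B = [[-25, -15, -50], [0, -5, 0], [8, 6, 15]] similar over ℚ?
Yes.

Two matrices over a field are similar if and only if they have the same invariant factors.

Both A and B have characteristic polynomial (x + 5)^3 and minimal polynomial (x + 5)^2. Computing further, both have invariant factors x + 5, (x + 5)^2. Hence A and B are similar.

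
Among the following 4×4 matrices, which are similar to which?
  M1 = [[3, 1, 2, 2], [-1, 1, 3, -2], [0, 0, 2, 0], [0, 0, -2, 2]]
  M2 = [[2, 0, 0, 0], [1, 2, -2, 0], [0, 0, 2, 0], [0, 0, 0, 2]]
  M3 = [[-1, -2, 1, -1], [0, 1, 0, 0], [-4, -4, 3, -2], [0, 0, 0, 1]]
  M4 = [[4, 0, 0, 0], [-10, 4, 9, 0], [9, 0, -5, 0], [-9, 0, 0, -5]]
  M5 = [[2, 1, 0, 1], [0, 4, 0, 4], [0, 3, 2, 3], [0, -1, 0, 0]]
4 classes: {M1, M5}, {M2}, {M3}, {M4}

Characteristic polynomials: χ_{M1} = (x - 2)^4, χ_{M2} = (x - 2)^4, χ_{M3} = (x - 1)^4, χ_{M4} = (x - 4)^2(x + 5)^2, χ_{M5} = (x - 2)^4.

{M1, M5}: invariant factors x - 2, (x - 2)^3.

{M2}: invariant factors x - 2, x - 2, (x - 2)^2.

{M3}: invariant factors x - 1, x - 1, (x - 1)^2.

{M4}: invariant factors x + 5, (x - 4)^2(x + 5).

Matrices are similar if and only if their invariant-factor lists agree; the partition into similarity classes is {M1, M5}, {M2}, {M3}, {M4}.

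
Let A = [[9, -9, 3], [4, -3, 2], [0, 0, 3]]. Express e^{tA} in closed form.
e^{tA} = [[(6*t + 1)*e^{3*t}, -9*t*e^{3*t}, 3*t*e^{3*t}], [4*t*e^{3*t}, (1 - 6*t)*e^{3*t}, 2*t*e^{3*t}], [0, 0, e^{3*t}]]

A has Jordan form J = [[3, 1, 0], [0, 3, 0], [0, 0, 3]] with A = PJP^{-1}, so e^{tA} = P e^{tJ} P^{-1}.

For a Jordan block J_k(λ), e^{tJ_k(λ)} = e^{λt} · (I + tN + t^2 N^2/2! + ... + t^{k-1} N^{k-1}/(k-1)!) where N is the nilpotent superdiagonal part.

Assembling the blocks and conjugating back gives the entries of e^{tA} as shown above.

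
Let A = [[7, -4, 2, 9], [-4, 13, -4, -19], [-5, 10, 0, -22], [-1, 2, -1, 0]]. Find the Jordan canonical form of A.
J = [[5, 1, 0, 0], [0, 5, 1, 0], [0, 0, 5, 0], [0, 0, 0, 5]]

The characteristic polynomial is det(xI - A) = (x - 5)^4, so the eigenvalues are 5 (algebraic multiplicity 4).

For λ = 5: rank(A - 5I) = 2, rank((A - 5I)^2) = 1, rank((A - 5I)^3) = 0. The eigenspace has dimension 4 - 2 = 2, so there are 2 Jordan blocks; the rank sequence gives block sizes [3, 1].

Assembling the blocks gives the Jordan form J above.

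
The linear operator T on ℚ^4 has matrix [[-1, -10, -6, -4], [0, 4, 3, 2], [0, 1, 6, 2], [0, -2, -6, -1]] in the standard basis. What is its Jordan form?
J = [[-1, 0, 0, 0], [0, 3, 1, 0], [0, 0, 3, 0], [0, 0, 0, 3]]

The characteristic polynomial is det(xI - A) = (x - 3)^3(x + 1), so the eigenvalues are -1 (algebraic multiplicity 1), 3 (algebraic multiplicity 3).

For λ = -1: algebraic multiplicity 1 gives one 1×1 block.

For λ = 3: rank(A - 3I) = 2, rank((A - 3I)^2) = 1. The eigenspace has dimension 4 - 2 = 2, so there are 2 Jordan blocks; the rank sequence gives block sizes [2, 1].

Assembling the blocks gives the Jordan form J above.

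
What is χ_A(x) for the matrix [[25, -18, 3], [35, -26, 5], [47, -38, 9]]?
χ_A(x) = (x - 4)(x - 2)^2

xI - A = [[x - 25, 18, -3], [-35, x + 26, -5], [-47, 38, x - 9]].

Expanding det(xI - A) along the first row:
det(xI - A) = + (x - 25)·det([[x + 26, -5], [38, x - 9]]) - (18)·det([[-35, -5], [-47, x - 9]]) + (-3)·det([[-35, x + 26], [-47, 38]]).

Evaluating gives χ_A(x) = x^3 - 8x^2 + 20x - 16 = (x - 4)(x - 2)^2.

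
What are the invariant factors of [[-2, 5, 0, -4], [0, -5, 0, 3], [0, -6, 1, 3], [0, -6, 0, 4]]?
x - 1, (x - 1)(x + 2)^2

The Jordan structure of A has elementary divisors (x + 2)^2, (x - 1), (x - 1). Arranging the block sizes at each eigenvalue in decreasing order and taking row products gives the invariant factors.

Invariant factors (smallest first, each dividing the next): x - 1, (x - 1)(x + 2)^2.

Check: the last factor (x - 1)(x + 2)^2 is the minimal polynomial, and the product (x - 1)^2(x + 2)^2 is the characteristic polynomial.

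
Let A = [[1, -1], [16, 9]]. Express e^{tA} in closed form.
e^{tA} = [[(1 - 4*t)*e^{5*t}, -t*e^{5*t}], [16*t*e^{5*t}, (4*t + 1)*e^{5*t}]]

A has Jordan form J = [[5, 1], [0, 5]] with A = PJP^{-1}, so e^{tA} = P e^{tJ} P^{-1}.

For a Jordan block J_k(λ), e^{tJ_k(λ)} = e^{λt} · (I + tN + t^2 N^2/2! + ... + t^{k-1} N^{k-1}/(k-1)!) where N is the nilpotent superdiagonal part.

Assembling the blocks and conjugating back gives the entries of e^{tA} as shown above.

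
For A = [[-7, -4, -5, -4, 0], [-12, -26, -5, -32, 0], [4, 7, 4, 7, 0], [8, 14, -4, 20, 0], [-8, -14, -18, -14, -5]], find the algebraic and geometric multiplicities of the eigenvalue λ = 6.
The characteristic polynomial is (x - 6)(x + 5)^4, so the factor x - 6 appears with exponent 1: the algebraic multiplicity is 1.

rank(A - 6I) = 4, so the eigenspace has dimension 5 - 4 = 1: the geometric multiplicity is 1.

algebraic multiplicity 1, geometric multiplicity 1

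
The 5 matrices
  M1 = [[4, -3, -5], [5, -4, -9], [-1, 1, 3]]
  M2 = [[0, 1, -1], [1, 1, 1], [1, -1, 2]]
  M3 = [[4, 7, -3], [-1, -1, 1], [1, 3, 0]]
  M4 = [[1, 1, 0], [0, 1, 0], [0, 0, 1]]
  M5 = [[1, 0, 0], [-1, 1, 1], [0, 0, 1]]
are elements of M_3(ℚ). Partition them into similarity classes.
Characteristic polynomials: χ_{M1} = (x - 1)^3, χ_{M2} = (x - 1)^3, χ_{M3} = (x - 1)^3, χ_{M4} = (x - 1)^3, χ_{M5} = (x - 1)^3.

{M1, M2, M3}: invariant factors (x - 1)^3.

{M4, M5}: invariant factors x - 1, (x - 1)^2.

Matrices are similar if and only if their invariant-factor lists agree; the partition into similarity classes is {M1, M2, M3}, {M4, M5}.

2 classes: {M1, M2, M3}, {M4, M5}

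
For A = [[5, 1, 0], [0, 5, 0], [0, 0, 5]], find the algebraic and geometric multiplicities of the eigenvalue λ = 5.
The characteristic polynomial is (x - 5)^3, so the factor x - 5 appears with exponent 3: the algebraic multiplicity is 3.

rank(A - 5I) = 1, so the eigenspace has dimension 3 - 1 = 2: the geometric multiplicity is 2.

Since 2 < 3, A is not diagonalizable.

algebraic multiplicity 3, geometric multiplicity 2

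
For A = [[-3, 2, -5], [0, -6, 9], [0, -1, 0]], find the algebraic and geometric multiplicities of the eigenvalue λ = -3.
The characteristic polynomial is (x + 3)^3, so the factor x + 3 appears with exponent 3: the algebraic multiplicity is 3.

rank(A + 3I) = 2, so the eigenspace has dimension 3 - 2 = 1: the geometric multiplicity is 1.

Since 1 < 3, A is not diagonalizable.

algebraic multiplicity 3, geometric multiplicity 1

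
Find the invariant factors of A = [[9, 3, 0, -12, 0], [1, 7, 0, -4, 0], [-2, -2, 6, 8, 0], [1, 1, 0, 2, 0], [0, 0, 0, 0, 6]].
The Jordan structure of A has elementary divisors (x - 6)^2, (x - 6), (x - 6), (x - 6). Arranging the block sizes at each eigenvalue in decreasing order and taking row products gives the invariant factors.

Invariant factors (smallest first, each dividing the next): x - 6, x - 6, x - 6, (x - 6)^2.

Check: the last factor (x - 6)^2 is the minimal polynomial, and the product (x - 6)^5 is the characteristic polynomial.

x - 6, x - 6, x - 6, (x - 6)^2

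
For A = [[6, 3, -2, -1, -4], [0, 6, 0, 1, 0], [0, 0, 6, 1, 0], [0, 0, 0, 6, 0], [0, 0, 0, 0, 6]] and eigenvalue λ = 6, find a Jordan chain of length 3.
We seek v_1 ∈ ker((A - 6I)^3) \ ker((A - 6I)^2), then set v_{i+1} = (A - 6I) v_i.

One such chain is v_1 = [[0, -1, -1, 1, 0]]^T, v_2 = [[-2, 1, 1, 0, 0]]^T, v_3 = [[1, 0, 0, 0, 0]]^T. Check: (A - 6I) v_3 = [[0, 0, 0, 0, 0]]^T = 0.

v_1 = [[0, -1, -1, 1, 0]]^T, v_2 = [[-2, 1, 1, 0, 0]]^T, v_3 = [[1, 0, 0, 0, 0]]^T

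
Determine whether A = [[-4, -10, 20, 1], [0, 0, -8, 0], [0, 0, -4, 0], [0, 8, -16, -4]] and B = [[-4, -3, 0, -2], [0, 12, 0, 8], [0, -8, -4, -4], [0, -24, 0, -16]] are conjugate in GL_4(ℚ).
Two matrices over a field are similar if and only if they have the same invariant factors.

Both A and B have characteristic polynomial x(x + 4)^3 and minimal polynomial x(x + 4)^2. Computing further, both have invariant factors x + 4, x(x + 4)^2. Hence A and B are similar.

Yes.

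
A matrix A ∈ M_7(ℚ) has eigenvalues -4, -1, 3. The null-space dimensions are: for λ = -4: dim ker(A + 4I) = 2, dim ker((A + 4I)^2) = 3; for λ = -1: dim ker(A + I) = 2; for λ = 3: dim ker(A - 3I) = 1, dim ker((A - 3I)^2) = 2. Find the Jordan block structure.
λ = -4: successive nullity increments [2, 1] count blocks of size ≥ k; block sizes are [2, 1].
λ = -1: successive nullity increments [2] count blocks of size ≥ k; block sizes are [1, 1].
λ = 3: successive nullity increments [1, 1] count blocks of size ≥ k; block sizes are [2].

Jordan blocks: (-4, 2), (-4, 1), (-1, 1), (-1, 1), (3, 2)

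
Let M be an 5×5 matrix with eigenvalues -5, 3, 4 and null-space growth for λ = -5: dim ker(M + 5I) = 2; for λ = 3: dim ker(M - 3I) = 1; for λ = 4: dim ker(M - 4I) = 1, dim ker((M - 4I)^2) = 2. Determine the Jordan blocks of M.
Jordan blocks: (-5, 1), (-5, 1), (3, 1), (4, 2)

λ = -5: successive nullity increments [2] count blocks of size ≥ k; block sizes are [1, 1].
λ = 3: successive nullity increments [1] count blocks of size ≥ k; block sizes are [1].
λ = 4: successive nullity increments [1, 1] count blocks of size ≥ k; block sizes are [2].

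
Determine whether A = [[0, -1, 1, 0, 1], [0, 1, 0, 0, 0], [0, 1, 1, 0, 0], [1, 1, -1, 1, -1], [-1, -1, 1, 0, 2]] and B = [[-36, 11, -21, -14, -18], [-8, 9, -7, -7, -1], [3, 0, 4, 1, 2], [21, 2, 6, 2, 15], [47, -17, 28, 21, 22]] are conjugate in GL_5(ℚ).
trace(A) = 5 but trace(B) = 1. The trace is a similarity invariant, so A and B are not similar.

No.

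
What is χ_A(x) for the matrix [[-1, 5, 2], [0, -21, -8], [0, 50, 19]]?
xI - A = [[x + 1, -5, -2], [0, x + 21, 8], [0, -50, x - 19]].

Expanding det(xI - A) along the first row:
det(xI - A) = + (x + 1)·det([[x + 21, 8], [-50, x - 19]]) - (-5)·det([[0, 8], [0, x - 19]]) + (-2)·det([[0, x + 21], [0, -50]]).

Evaluating gives χ_A(x) = x^3 + 3x^2 + 3x + 1 = (x + 1)^3.

χ_A(x) = (x + 1)^3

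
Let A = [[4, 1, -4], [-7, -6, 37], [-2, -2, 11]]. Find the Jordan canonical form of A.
The characteristic polynomial is det(xI - A) = (x - 3)^3, so the eigenvalues are 3 (algebraic multiplicity 3).

For λ = 3: rank(A - 3I) = 2, rank((A - 3I)^2) = 1, rank((A - 3I)^3) = 0. The eigenspace has dimension 3 - 2 = 1, so there is 1 Jordan block; the rank sequence gives block sizes [3].

Assembling the blocks gives the Jordan form J above.

J = [[3, 1, 0], [0, 3, 1], [0, 0, 3]]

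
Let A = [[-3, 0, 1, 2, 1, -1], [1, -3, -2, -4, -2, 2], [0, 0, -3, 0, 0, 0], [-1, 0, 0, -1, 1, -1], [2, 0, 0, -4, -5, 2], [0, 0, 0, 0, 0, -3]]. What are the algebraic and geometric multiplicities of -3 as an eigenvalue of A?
algebraic multiplicity 6, geometric multiplicity 3

The characteristic polynomial is (x + 3)^6, so the factor x + 3 appears with exponent 6: the algebraic multiplicity is 6.

rank(A + 3I) = 3, so the eigenspace has dimension 6 - 3 = 3: the geometric multiplicity is 3.

Since 3 < 6, A is not diagonalizable.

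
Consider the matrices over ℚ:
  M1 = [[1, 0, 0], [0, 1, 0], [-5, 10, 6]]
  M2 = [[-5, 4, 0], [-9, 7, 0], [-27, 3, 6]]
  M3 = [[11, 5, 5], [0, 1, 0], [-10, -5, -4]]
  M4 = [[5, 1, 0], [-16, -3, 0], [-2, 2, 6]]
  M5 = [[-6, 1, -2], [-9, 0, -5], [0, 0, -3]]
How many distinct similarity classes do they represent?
Characteristic polynomials: χ_{M1} = (x - 6)(x - 1)^2, χ_{M2} = (x - 6)(x - 1)^2, χ_{M3} = (x - 6)(x - 1)^2, χ_{M4} = (x - 6)(x - 1)^2, χ_{M5} = (x + 3)^3.

{M1, M3}: invariant factors x - 1, (x - 6)(x - 1).

{M2, M4}: invariant factors (x - 6)(x - 1)^2.

{M5}: invariant factors (x + 3)^3.

Matrices are similar if and only if their invariant-factor lists agree; the partition into similarity classes is {M1, M3}, {M2, M4}, {M5}.

3 classes: {M1, M3}, {M2, M4}, {M5}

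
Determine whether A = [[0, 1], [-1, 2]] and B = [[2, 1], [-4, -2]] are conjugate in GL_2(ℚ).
trace(A) = 2 but trace(B) = 0. The trace is a similarity invariant, so A and B are not similar.

No.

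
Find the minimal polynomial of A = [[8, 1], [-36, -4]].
The characteristic polynomial factors as (x - 2)^2. The minimal polynomial is ∏(x - λ)^{k_λ} where k_λ is the size of the largest Jordan block at λ.

For λ = 2: rank(A - 2I) = 1, and the largest Jordan block has size 2 (the smallest k with rank((A - 2I)^k) = rank((A - 2I)^(k+1))).

So m_A(x) = (x - 2)^2.

m_A(x) = (x - 2)^2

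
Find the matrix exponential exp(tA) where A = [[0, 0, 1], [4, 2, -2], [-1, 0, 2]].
e^{tA} = [[(1 - t)*e^{t}, 0, t*e^{t}], [2*(t + e^{t} - 1)*e^{t}, e^{2*t}, -2*t*e^{t}], [-t*e^{t}, 0, (t + 1)*e^{t}]]

A has Jordan form J = [[1, 1, 0], [0, 1, 0], [0, 0, 2]] with A = PJP^{-1}, so e^{tA} = P e^{tJ} P^{-1}.

For a Jordan block J_k(λ), e^{tJ_k(λ)} = e^{λt} · (I + tN + t^2 N^2/2! + ... + t^{k-1} N^{k-1}/(k-1)!) where N is the nilpotent superdiagonal part.

Assembling the blocks and conjugating back gives the entries of e^{tA} as shown above.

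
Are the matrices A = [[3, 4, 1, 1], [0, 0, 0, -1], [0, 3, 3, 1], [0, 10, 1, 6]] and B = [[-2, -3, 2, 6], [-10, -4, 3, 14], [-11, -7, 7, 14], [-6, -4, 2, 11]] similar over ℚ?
Yes.

Two matrices over a field are similar if and only if they have the same invariant factors.

Both A and B have characteristic polynomial (x - 3)^4 and minimal polynomial (x - 3)^3. Computing further, both have invariant factors x - 3, (x - 3)^3. Hence A and B are similar.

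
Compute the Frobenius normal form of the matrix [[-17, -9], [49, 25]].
The invariant factors of A (the non-unit diagonal entries of the Smith normal form of xI - A over ℚ[x]) are (x - 4)^2, each dividing the next. The characteristic polynomial is their product, (x - 4)^2.

The rational canonical form is the block-diagonal matrix of companion matrices C(f_i):
R = [[0, -16], [1, 8]].

R = [[0, -16], [1, 8]]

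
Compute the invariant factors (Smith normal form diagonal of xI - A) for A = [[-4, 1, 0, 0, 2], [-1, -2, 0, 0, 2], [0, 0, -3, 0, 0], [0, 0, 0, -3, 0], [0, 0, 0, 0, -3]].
x + 3, x + 3, x + 3, (x + 3)^2

The Jordan structure of A has elementary divisors (x + 3)^2, (x + 3), (x + 3), (x + 3). Arranging the block sizes at each eigenvalue in decreasing order and taking row products gives the invariant factors.

Invariant factors (smallest first, each dividing the next): x + 3, x + 3, x + 3, (x + 3)^2.

Check: the last factor (x + 3)^2 is the minimal polynomial, and the product (x + 3)^5 is the characteristic polynomial.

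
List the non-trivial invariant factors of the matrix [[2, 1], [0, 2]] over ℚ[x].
(x - 2)^2

The Jordan structure of A has elementary divisors (x - 2)^2. Arranging the block sizes at each eigenvalue in decreasing order and taking row products gives the invariant factors.

Invariant factors (smallest first, each dividing the next): (x - 2)^2.

Check: the last factor (x - 2)^2 is the minimal polynomial, and the product (x - 2)^2 is the characteristic polynomial.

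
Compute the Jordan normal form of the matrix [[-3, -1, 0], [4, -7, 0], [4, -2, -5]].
The characteristic polynomial is det(xI - A) = (x + 5)^3, so the eigenvalues are -5 (algebraic multiplicity 3).

For λ = -5: rank(A + 5I) = 1, rank((A + 5I)^2) = 0. The eigenspace has dimension 3 - 1 = 2, so there are 2 Jordan blocks; the rank sequence gives block sizes [2, 1].

Assembling the blocks gives the Jordan form J above.

J = [[-5, 1, 0], [0, -5, 0], [0, 0, -5]]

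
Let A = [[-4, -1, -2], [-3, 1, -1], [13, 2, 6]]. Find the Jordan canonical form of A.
The characteristic polynomial is det(xI - A) = (x - 1)^3, so the eigenvalues are 1 (algebraic multiplicity 3).

For λ = 1: rank(A - I) = 2, rank((A - I)^2) = 1, rank((A - I)^3) = 0. The eigenspace has dimension 3 - 2 = 1, so there is 1 Jordan block; the rank sequence gives block sizes [3].

Assembling the blocks gives the Jordan form J above.

J = [[1, 1, 0], [0, 1, 1], [0, 0, 1]]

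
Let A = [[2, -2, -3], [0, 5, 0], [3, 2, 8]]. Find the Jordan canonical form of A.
J = [[5, 1, 0], [0, 5, 0], [0, 0, 5]]

The characteristic polynomial is det(xI - A) = (x - 5)^3, so the eigenvalues are 5 (algebraic multiplicity 3).

For λ = 5: rank(A - 5I) = 1, rank((A - 5I)^2) = 0. The eigenspace has dimension 3 - 1 = 2, so there are 2 Jordan blocks; the rank sequence gives block sizes [2, 1].

Assembling the blocks gives the Jordan form J above.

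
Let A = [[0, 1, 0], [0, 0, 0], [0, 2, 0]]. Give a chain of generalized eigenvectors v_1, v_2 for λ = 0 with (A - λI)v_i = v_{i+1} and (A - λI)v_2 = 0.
We seek v_1 ∈ ker(A^2) \ ker(A), then set v_{i+1} = A v_i.

One such chain is v_1 = [[-2, 1, 0]]^T, v_2 = [[1, 0, 2]]^T. Check: A v_2 = [[0, 0, 0]]^T = 0.

v_1 = [[-2, 1, 0]]^T, v_2 = [[1, 0, 2]]^T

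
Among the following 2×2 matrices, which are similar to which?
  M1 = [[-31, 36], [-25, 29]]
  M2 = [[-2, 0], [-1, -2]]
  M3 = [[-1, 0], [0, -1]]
Characteristic polynomials: χ_{M1} = (x + 1)^2, χ_{M2} = (x + 2)^2, χ_{M3} = (x + 1)^2.

{M1}: invariant factors (x + 1)^2.

{M2}: invariant factors (x + 2)^2.

{M3}: invariant factors x + 1, x + 1.

Matrices are similar if and only if their invariant-factor lists agree; the partition into similarity classes is {M1}, {M2}, {M3}.

3 classes: {M1}, {M2}, {M3}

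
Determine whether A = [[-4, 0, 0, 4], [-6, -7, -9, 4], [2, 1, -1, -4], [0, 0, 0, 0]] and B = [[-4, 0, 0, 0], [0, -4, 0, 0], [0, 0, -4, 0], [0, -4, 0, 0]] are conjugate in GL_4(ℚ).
Both have characteristic polynomial x(x + 4)^3, but the minimal polynomial of A is x(x + 4)^2 while the minimal polynomial of B is x(x + 4). The minimal polynomial is a similarity invariant, so A and B are not similar.

No.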